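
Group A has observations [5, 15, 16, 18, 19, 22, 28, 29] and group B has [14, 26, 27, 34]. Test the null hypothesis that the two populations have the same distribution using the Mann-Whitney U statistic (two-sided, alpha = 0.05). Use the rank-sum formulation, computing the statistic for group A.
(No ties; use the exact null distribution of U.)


Step 1: Combine and sort all 12 observations; assign midranks.
sorted (value, group): (5,X), (14,Y), (15,X), (16,X), (18,X), (19,X), (22,X), (26,Y), (27,Y), (28,X), (29,X), (34,Y)
ranks: 5->1, 14->2, 15->3, 16->4, 18->5, 19->6, 22->7, 26->8, 27->9, 28->10, 29->11, 34->12
Step 2: Rank sum for X: R1 = 1 + 3 + 4 + 5 + 6 + 7 + 10 + 11 = 47.
Step 3: U_X = R1 - n1(n1+1)/2 = 47 - 8*9/2 = 47 - 36 = 11.
       U_Y = n1*n2 - U_X = 32 - 11 = 21.
Step 4: No ties, so the exact null distribution of U (based on enumerating the C(12,8) = 495 equally likely rank assignments) gives the two-sided p-value.
Step 5: p-value = 0.460606; compare to alpha = 0.05. fail to reject H0.

U_X = 11, p = 0.460606, fail to reject H0 at alpha = 0.05.


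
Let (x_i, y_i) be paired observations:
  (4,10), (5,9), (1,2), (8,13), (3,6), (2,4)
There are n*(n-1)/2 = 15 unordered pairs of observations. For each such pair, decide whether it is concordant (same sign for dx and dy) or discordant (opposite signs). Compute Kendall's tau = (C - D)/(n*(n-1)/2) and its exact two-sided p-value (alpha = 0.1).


Step 1: Enumerate the 15 unordered pairs (i,j) with i<j and classify each by sign(x_j-x_i) * sign(y_j-y_i).
  (1,2):dx=+1,dy=-1->D; (1,3):dx=-3,dy=-8->C; (1,4):dx=+4,dy=+3->C; (1,5):dx=-1,dy=-4->C
  (1,6):dx=-2,dy=-6->C; (2,3):dx=-4,dy=-7->C; (2,4):dx=+3,dy=+4->C; (2,5):dx=-2,dy=-3->C
  (2,6):dx=-3,dy=-5->C; (3,4):dx=+7,dy=+11->C; (3,5):dx=+2,dy=+4->C; (3,6):dx=+1,dy=+2->C
  (4,5):dx=-5,dy=-7->C; (4,6):dx=-6,dy=-9->C; (5,6):dx=-1,dy=-2->C
Step 2: C = 14, D = 1, total pairs = 15.
Step 3: tau = (C - D)/(n(n-1)/2) = (14 - 1)/15 = 0.866667.
Step 4: Exact two-sided p-value (enumerate n! = 720 permutations of y under H0): p = 0.016667.
Step 5: alpha = 0.1. reject H0.

tau_b = 0.8667 (C=14, D=1), p = 0.016667, reject H0.


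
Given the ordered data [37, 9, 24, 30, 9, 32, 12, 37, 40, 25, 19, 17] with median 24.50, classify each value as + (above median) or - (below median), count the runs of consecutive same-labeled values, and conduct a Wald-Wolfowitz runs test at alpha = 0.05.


Step 1: Compute median = 24.50; label A = above, B = below.
Labels in order: ABBABABAAABB  (n_A = 6, n_B = 6)
Step 2: Count runs R = 8.
Step 3: Under H0 (random ordering), E[R] = 2*n_A*n_B/(n_A+n_B) + 1 = 2*6*6/12 + 1 = 7.0000.
        Var[R] = 2*n_A*n_B*(2*n_A*n_B - n_A - n_B) / ((n_A+n_B)^2 * (n_A+n_B-1)) = 4320/1584 = 2.7273.
        SD[R] = 1.6514.
Step 4: Continuity-corrected z = (R - 0.5 - E[R]) / SD[R] = (8 - 0.5 - 7.0000) / 1.6514 = 0.3028.
Step 5: Two-sided p-value via normal approximation = 2*(1 - Phi(|z|)) = 0.762069.
Step 6: alpha = 0.05. fail to reject H0.

R = 8, z = 0.3028, p = 0.762069, fail to reject H0.


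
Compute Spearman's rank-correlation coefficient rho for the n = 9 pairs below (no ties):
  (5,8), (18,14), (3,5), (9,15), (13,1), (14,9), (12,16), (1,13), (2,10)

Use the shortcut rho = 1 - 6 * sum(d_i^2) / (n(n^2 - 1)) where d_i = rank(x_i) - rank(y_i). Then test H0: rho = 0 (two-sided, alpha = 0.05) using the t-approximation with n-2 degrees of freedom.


Step 1: Rank x and y separately (midranks; no ties here).
rank(x): 5->4, 18->9, 3->3, 9->5, 13->7, 14->8, 12->6, 1->1, 2->2
rank(y): 8->3, 14->7, 5->2, 15->8, 1->1, 9->4, 16->9, 13->6, 10->5
Step 2: d_i = R_x(i) - R_y(i); compute d_i^2.
  (4-3)^2=1, (9-7)^2=4, (3-2)^2=1, (5-8)^2=9, (7-1)^2=36, (8-4)^2=16, (6-9)^2=9, (1-6)^2=25, (2-5)^2=9
sum(d^2) = 110.
Step 3: rho = 1 - 6*110 / (9*(9^2 - 1)) = 1 - 660/720 = 0.083333.
Step 4: Under H0, t = rho * sqrt((n-2)/(1-rho^2)) = 0.2212 ~ t(7).
Step 5: Two-sided p-value from the t-distribution with 7 df = 0.831214.
Step 6: alpha = 0.05. fail to reject H0.

rho = 0.0833, p = 0.831214, fail to reject H0 at alpha = 0.05.


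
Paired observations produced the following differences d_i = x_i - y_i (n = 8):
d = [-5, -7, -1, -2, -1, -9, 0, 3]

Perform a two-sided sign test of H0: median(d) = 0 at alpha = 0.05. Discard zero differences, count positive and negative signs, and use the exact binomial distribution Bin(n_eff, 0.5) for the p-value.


Step 1: Discard zero differences. Original n = 8; n_eff = number of nonzero differences = 7.
Nonzero differences (with sign): -5, -7, -1, -2, -1, -9, +3
Step 2: Count signs: positive = 1, negative = 6.
Step 3: Under H0: P(positive) = 0.5, so the number of positives S ~ Bin(7, 0.5).
Step 4: Two-sided exact p-value = sum of Bin(7,0.5) probabilities at or below the observed probability = 0.125000.
Step 5: alpha = 0.05. fail to reject H0.

n_eff = 7, pos = 1, neg = 6, p = 0.125000, fail to reject H0.


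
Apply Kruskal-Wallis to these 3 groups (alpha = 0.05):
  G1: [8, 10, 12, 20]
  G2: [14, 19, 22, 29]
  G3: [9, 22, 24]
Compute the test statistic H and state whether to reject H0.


Step 1: Combine all N = 11 observations and assign midranks.
sorted (value, group, rank): (8,G1,1), (9,G3,2), (10,G1,3), (12,G1,4), (14,G2,5), (19,G2,6), (20,G1,7), (22,G2,8.5), (22,G3,8.5), (24,G3,10), (29,G2,11)
Step 2: Sum ranks within each group.
R_1 = 15 (n_1 = 4)
R_2 = 30.5 (n_2 = 4)
R_3 = 20.5 (n_3 = 3)
Step 3: H = 12/(N(N+1)) * sum(R_i^2/n_i) - 3(N+1)
     = 12/(11*12) * (15^2/4 + 30.5^2/4 + 20.5^2/3) - 3*12
     = 0.090909 * 428.896 - 36
     = 2.990530.
Step 4: Ties present; correction factor C = 1 - 6/(11^3 - 11) = 0.995455. Corrected H = 2.990530 / 0.995455 = 3.004186.
Step 5: Under H0, H ~ chi^2(2); p-value = 0.222664.
Step 6: alpha = 0.05. fail to reject H0.

H = 3.0042, df = 2, p = 0.222664, fail to reject H0.


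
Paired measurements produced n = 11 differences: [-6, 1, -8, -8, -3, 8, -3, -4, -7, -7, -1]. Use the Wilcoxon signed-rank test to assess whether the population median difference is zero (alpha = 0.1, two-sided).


Step 1: Drop any zero differences (none here) and take |d_i|.
|d| = [6, 1, 8, 8, 3, 8, 3, 4, 7, 7, 1]
Step 2: Midrank |d_i| (ties get averaged ranks).
ranks: |6|->6, |1|->1.5, |8|->10, |8|->10, |3|->3.5, |8|->10, |3|->3.5, |4|->5, |7|->7.5, |7|->7.5, |1|->1.5
Step 3: Attach original signs; sum ranks with positive sign and with negative sign.
W+ = 1.5 + 10 = 11.5
W- = 6 + 10 + 10 + 3.5 + 3.5 + 5 + 7.5 + 7.5 + 1.5 = 54.5
(Check: W+ + W- = 66 should equal n(n+1)/2 = 66.)
Step 4: Test statistic W = min(W+, W-) = 11.5.
Step 5: Ties in |d|, so use the tie-corrected normal approximation.
        E[W] = n(n+1)/4 = 11*12/4 = 33.
        Tie groups: |d|=1 (t=2), |d|=3 (t=2), |d|=7 (t=2), |d|=8 (t=3); sum(t^3 - t) = 42.
        Var[W] = n(n+1)(2n+1)/24 - sum(t^3-t)/48 = 3036/24 - 42/48 = 125.625.
        z = (W - E[W]) / sqrt(Var[W]) = (11.5 - 33) / 11.2083 = -1.9182.
        Two-sided p = 2*Phi(z) = 0.055082.
Step 6: alpha = 0.1. reject H0.

W+ = 11.5, W- = 54.5, W = min = 11.5, p = 0.055082, reject H0.


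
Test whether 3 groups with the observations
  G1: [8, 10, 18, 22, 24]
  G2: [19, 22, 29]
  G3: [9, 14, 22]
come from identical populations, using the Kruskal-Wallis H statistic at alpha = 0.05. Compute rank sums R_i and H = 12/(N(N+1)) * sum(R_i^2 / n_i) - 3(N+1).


Step 1: Combine all N = 11 observations and assign midranks.
sorted (value, group, rank): (8,G1,1), (9,G3,2), (10,G1,3), (14,G3,4), (18,G1,5), (19,G2,6), (22,G1,8), (22,G2,8), (22,G3,8), (24,G1,10), (29,G2,11)
Step 2: Sum ranks within each group.
R_1 = 27 (n_1 = 5)
R_2 = 25 (n_2 = 3)
R_3 = 14 (n_3 = 3)
Step 3: H = 12/(N(N+1)) * sum(R_i^2/n_i) - 3(N+1)
     = 12/(11*12) * (27^2/5 + 25^2/3 + 14^2/3) - 3*12
     = 0.090909 * 419.467 - 36
     = 2.133333.
Step 4: Ties present; correction factor C = 1 - 24/(11^3 - 11) = 0.981818. Corrected H = 2.133333 / 0.981818 = 2.172840.
Step 5: Under H0, H ~ chi^2(2); p-value = 0.337422.
Step 6: alpha = 0.05. fail to reject H0.

H = 2.1728, df = 2, p = 0.337422, fail to reject H0.


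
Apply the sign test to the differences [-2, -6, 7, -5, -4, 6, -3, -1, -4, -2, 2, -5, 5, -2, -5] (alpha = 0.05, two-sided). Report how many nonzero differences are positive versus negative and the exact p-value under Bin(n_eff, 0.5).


Step 1: Discard zero differences. Original n = 15; n_eff = number of nonzero differences = 15.
Nonzero differences (with sign): -2, -6, +7, -5, -4, +6, -3, -1, -4, -2, +2, -5, +5, -2, -5
Step 2: Count signs: positive = 4, negative = 11.
Step 3: Under H0: P(positive) = 0.5, so the number of positives S ~ Bin(15, 0.5).
Step 4: Two-sided exact p-value = sum of Bin(15,0.5) probabilities at or below the observed probability = 0.118469.
Step 5: alpha = 0.05. fail to reject H0.

n_eff = 15, pos = 4, neg = 11, p = 0.118469, fail to reject H0.


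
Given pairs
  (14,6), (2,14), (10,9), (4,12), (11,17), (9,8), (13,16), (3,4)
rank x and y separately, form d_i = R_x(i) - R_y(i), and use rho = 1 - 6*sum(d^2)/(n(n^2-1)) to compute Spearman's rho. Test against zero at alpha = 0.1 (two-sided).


Step 1: Rank x and y separately (midranks; no ties here).
rank(x): 14->8, 2->1, 10->5, 4->3, 11->6, 9->4, 13->7, 3->2
rank(y): 6->2, 14->6, 9->4, 12->5, 17->8, 8->3, 16->7, 4->1
Step 2: d_i = R_x(i) - R_y(i); compute d_i^2.
  (8-2)^2=36, (1-6)^2=25, (5-4)^2=1, (3-5)^2=4, (6-8)^2=4, (4-3)^2=1, (7-7)^2=0, (2-1)^2=1
sum(d^2) = 72.
Step 3: rho = 1 - 6*72 / (8*(8^2 - 1)) = 1 - 432/504 = 0.142857.
Step 4: Under H0, t = rho * sqrt((n-2)/(1-rho^2)) = 0.3536 ~ t(6).
Step 5: Two-sided p-value from the t-distribution with 6 df = 0.735765.
Step 6: alpha = 0.1. fail to reject H0.

rho = 0.1429, p = 0.735765, fail to reject H0 at alpha = 0.1.


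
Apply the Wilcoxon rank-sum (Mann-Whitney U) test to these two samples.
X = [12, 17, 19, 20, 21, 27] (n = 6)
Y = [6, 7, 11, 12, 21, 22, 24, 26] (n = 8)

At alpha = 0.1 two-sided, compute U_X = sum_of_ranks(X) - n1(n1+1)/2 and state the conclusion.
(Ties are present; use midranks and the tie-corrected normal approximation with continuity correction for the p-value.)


Step 1: Combine and sort all 14 observations; assign midranks.
sorted (value, group): (6,Y), (7,Y), (11,Y), (12,X), (12,Y), (17,X), (19,X), (20,X), (21,X), (21,Y), (22,Y), (24,Y), (26,Y), (27,X)
ranks: 6->1, 7->2, 11->3, 12->4.5, 12->4.5, 17->6, 19->7, 20->8, 21->9.5, 21->9.5, 22->11, 24->12, 26->13, 27->14
Step 2: Rank sum for X: R1 = 4.5 + 6 + 7 + 8 + 9.5 + 14 = 49.
Step 3: U_X = R1 - n1(n1+1)/2 = 49 - 6*7/2 = 49 - 21 = 28.
       U_Y = n1*n2 - U_X = 48 - 28 = 20.
Step 4: Ties are present, so use the tie-corrected normal approximation (with continuity correction) for the p-value.
Step 5: p-value = 0.650661; compare to alpha = 0.1. fail to reject H0.

U_X = 28, p = 0.650661, fail to reject H0 at alpha = 0.1.


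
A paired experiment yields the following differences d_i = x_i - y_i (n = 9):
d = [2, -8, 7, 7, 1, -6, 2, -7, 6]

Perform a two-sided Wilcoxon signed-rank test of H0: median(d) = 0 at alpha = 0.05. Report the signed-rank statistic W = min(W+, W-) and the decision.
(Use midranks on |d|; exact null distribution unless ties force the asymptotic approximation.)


Step 1: Drop any zero differences (none here) and take |d_i|.
|d| = [2, 8, 7, 7, 1, 6, 2, 7, 6]
Step 2: Midrank |d_i| (ties get averaged ranks).
ranks: |2|->2.5, |8|->9, |7|->7, |7|->7, |1|->1, |6|->4.5, |2|->2.5, |7|->7, |6|->4.5
Step 3: Attach original signs; sum ranks with positive sign and with negative sign.
W+ = 2.5 + 7 + 7 + 1 + 2.5 + 4.5 = 24.5
W- = 9 + 4.5 + 7 = 20.5
(Check: W+ + W- = 45 should equal n(n+1)/2 = 45.)
Step 4: Test statistic W = min(W+, W-) = 20.5.
Step 5: Ties in |d|, so use the tie-corrected normal approximation.
        E[W] = n(n+1)/4 = 9*10/4 = 22.5.
        Tie groups: |d|=2 (t=2), |d|=6 (t=2), |d|=7 (t=3); sum(t^3 - t) = 36.
        Var[W] = n(n+1)(2n+1)/24 - sum(t^3-t)/48 = 1710/24 - 36/48 = 70.5.
        z = (W - E[W]) / sqrt(Var[W]) = (20.5 - 22.5) / 8.3964 = -0.2382.
        Two-sided p = 2*Phi(z) = 0.811729.
Step 6: alpha = 0.05. fail to reject H0.

W+ = 24.5, W- = 20.5, W = min = 20.5, p = 0.811729, fail to reject H0.


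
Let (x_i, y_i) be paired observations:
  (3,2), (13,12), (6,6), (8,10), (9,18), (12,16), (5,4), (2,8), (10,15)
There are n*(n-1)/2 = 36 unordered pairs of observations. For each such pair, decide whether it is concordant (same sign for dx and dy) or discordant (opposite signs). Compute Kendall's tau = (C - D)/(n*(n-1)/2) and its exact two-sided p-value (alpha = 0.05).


Step 1: Enumerate the 36 unordered pairs (i,j) with i<j and classify each by sign(x_j-x_i) * sign(y_j-y_i).
  (1,2):dx=+10,dy=+10->C; (1,3):dx=+3,dy=+4->C; (1,4):dx=+5,dy=+8->C; (1,5):dx=+6,dy=+16->C
  (1,6):dx=+9,dy=+14->C; (1,7):dx=+2,dy=+2->C; (1,8):dx=-1,dy=+6->D; (1,9):dx=+7,dy=+13->C
  (2,3):dx=-7,dy=-6->C; (2,4):dx=-5,dy=-2->C; (2,5):dx=-4,dy=+6->D; (2,6):dx=-1,dy=+4->D
  (2,7):dx=-8,dy=-8->C; (2,8):dx=-11,dy=-4->C; (2,9):dx=-3,dy=+3->D; (3,4):dx=+2,dy=+4->C
  (3,5):dx=+3,dy=+12->C; (3,6):dx=+6,dy=+10->C; (3,7):dx=-1,dy=-2->C; (3,8):dx=-4,dy=+2->D
  (3,9):dx=+4,dy=+9->C; (4,5):dx=+1,dy=+8->C; (4,6):dx=+4,dy=+6->C; (4,7):dx=-3,dy=-6->C
  (4,8):dx=-6,dy=-2->C; (4,9):dx=+2,dy=+5->C; (5,6):dx=+3,dy=-2->D; (5,7):dx=-4,dy=-14->C
  (5,8):dx=-7,dy=-10->C; (5,9):dx=+1,dy=-3->D; (6,7):dx=-7,dy=-12->C; (6,8):dx=-10,dy=-8->C
  (6,9):dx=-2,dy=-1->C; (7,8):dx=-3,dy=+4->D; (7,9):dx=+5,dy=+11->C; (8,9):dx=+8,dy=+7->C
Step 2: C = 28, D = 8, total pairs = 36.
Step 3: tau = (C - D)/(n(n-1)/2) = (28 - 8)/36 = 0.555556.
Step 4: Exact two-sided p-value (enumerate n! = 362880 permutations of y under H0): p = 0.044615.
Step 5: alpha = 0.05. reject H0.

tau_b = 0.5556 (C=28, D=8), p = 0.044615, reject H0.


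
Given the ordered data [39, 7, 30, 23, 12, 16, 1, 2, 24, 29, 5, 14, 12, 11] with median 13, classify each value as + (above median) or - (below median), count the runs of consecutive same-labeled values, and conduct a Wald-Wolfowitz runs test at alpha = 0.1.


Step 1: Compute median = 13; label A = above, B = below.
Labels in order: ABAABABBAABABB  (n_A = 7, n_B = 7)
Step 2: Count runs R = 10.
Step 3: Under H0 (random ordering), E[R] = 2*n_A*n_B/(n_A+n_B) + 1 = 2*7*7/14 + 1 = 8.0000.
        Var[R] = 2*n_A*n_B*(2*n_A*n_B - n_A - n_B) / ((n_A+n_B)^2 * (n_A+n_B-1)) = 8232/2548 = 3.2308.
        SD[R] = 1.7974.
Step 4: Continuity-corrected z = (R - 0.5 - E[R]) / SD[R] = (10 - 0.5 - 8.0000) / 1.7974 = 0.8345.
Step 5: Two-sided p-value via normal approximation = 2*(1 - Phi(|z|)) = 0.403986.
Step 6: alpha = 0.1. fail to reject H0.

R = 10, z = 0.8345, p = 0.403986, fail to reject H0.


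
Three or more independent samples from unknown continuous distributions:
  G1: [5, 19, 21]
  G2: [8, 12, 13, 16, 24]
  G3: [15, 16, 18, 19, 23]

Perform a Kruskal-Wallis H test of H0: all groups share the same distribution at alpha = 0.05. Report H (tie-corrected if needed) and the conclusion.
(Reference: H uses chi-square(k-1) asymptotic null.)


Step 1: Combine all N = 13 observations and assign midranks.
sorted (value, group, rank): (5,G1,1), (8,G2,2), (12,G2,3), (13,G2,4), (15,G3,5), (16,G2,6.5), (16,G3,6.5), (18,G3,8), (19,G1,9.5), (19,G3,9.5), (21,G1,11), (23,G3,12), (24,G2,13)
Step 2: Sum ranks within each group.
R_1 = 21.5 (n_1 = 3)
R_2 = 28.5 (n_2 = 5)
R_3 = 41 (n_3 = 5)
Step 3: H = 12/(N(N+1)) * sum(R_i^2/n_i) - 3(N+1)
     = 12/(13*14) * (21.5^2/3 + 28.5^2/5 + 41^2/5) - 3*14
     = 0.065934 * 652.733 - 42
     = 1.037363.
Step 4: Ties present; correction factor C = 1 - 12/(13^3 - 13) = 0.994505. Corrected H = 1.037363 / 0.994505 = 1.043094.
Step 5: Under H0, H ~ chi^2(2); p-value = 0.593602.
Step 6: alpha = 0.05. fail to reject H0.

H = 1.0431, df = 2, p = 0.593602, fail to reject H0.


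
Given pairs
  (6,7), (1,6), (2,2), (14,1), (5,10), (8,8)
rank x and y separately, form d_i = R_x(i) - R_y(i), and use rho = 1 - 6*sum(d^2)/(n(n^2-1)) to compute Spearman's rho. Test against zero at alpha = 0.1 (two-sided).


Step 1: Rank x and y separately (midranks; no ties here).
rank(x): 6->4, 1->1, 2->2, 14->6, 5->3, 8->5
rank(y): 7->4, 6->3, 2->2, 1->1, 10->6, 8->5
Step 2: d_i = R_x(i) - R_y(i); compute d_i^2.
  (4-4)^2=0, (1-3)^2=4, (2-2)^2=0, (6-1)^2=25, (3-6)^2=9, (5-5)^2=0
sum(d^2) = 38.
Step 3: rho = 1 - 6*38 / (6*(6^2 - 1)) = 1 - 228/210 = -0.085714.
Step 4: Under H0, t = rho * sqrt((n-2)/(1-rho^2)) = -0.1721 ~ t(4).
Step 5: Two-sided p-value from the t-distribution with 4 df = 0.871743.
Step 6: alpha = 0.1. fail to reject H0.

rho = -0.0857, p = 0.871743, fail to reject H0 at alpha = 0.1.


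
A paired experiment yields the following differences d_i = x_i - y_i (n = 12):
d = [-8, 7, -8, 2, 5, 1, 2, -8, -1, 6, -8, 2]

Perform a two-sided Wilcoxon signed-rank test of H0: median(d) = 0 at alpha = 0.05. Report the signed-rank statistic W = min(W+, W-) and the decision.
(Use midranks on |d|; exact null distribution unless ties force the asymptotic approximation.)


Step 1: Drop any zero differences (none here) and take |d_i|.
|d| = [8, 7, 8, 2, 5, 1, 2, 8, 1, 6, 8, 2]
Step 2: Midrank |d_i| (ties get averaged ranks).
ranks: |8|->10.5, |7|->8, |8|->10.5, |2|->4, |5|->6, |1|->1.5, |2|->4, |8|->10.5, |1|->1.5, |6|->7, |8|->10.5, |2|->4
Step 3: Attach original signs; sum ranks with positive sign and with negative sign.
W+ = 8 + 4 + 6 + 1.5 + 4 + 7 + 4 = 34.5
W- = 10.5 + 10.5 + 10.5 + 1.5 + 10.5 = 43.5
(Check: W+ + W- = 78 should equal n(n+1)/2 = 78.)
Step 4: Test statistic W = min(W+, W-) = 34.5.
Step 5: Ties in |d|, so use the tie-corrected normal approximation.
        E[W] = n(n+1)/4 = 12*13/4 = 39.
        Tie groups: |d|=1 (t=2), |d|=2 (t=3), |d|=8 (t=4); sum(t^3 - t) = 90.
        Var[W] = n(n+1)(2n+1)/24 - sum(t^3-t)/48 = 3900/24 - 90/48 = 160.625.
        z = (W - E[W]) / sqrt(Var[W]) = (34.5 - 39) / 12.6738 = -0.3551.
        Two-sided p = 2*Phi(z) = 0.722542.
Step 6: alpha = 0.05. fail to reject H0.

W+ = 34.5, W- = 43.5, W = min = 34.5, p = 0.722542, fail to reject H0.


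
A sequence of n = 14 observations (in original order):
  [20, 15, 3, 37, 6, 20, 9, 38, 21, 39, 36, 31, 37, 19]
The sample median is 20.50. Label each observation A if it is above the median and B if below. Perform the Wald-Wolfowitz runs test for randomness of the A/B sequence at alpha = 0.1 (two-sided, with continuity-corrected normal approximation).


Step 1: Compute median = 20.50; label A = above, B = below.
Labels in order: BBBABBBAAAAAAB  (n_A = 7, n_B = 7)
Step 2: Count runs R = 5.
Step 3: Under H0 (random ordering), E[R] = 2*n_A*n_B/(n_A+n_B) + 1 = 2*7*7/14 + 1 = 8.0000.
        Var[R] = 2*n_A*n_B*(2*n_A*n_B - n_A - n_B) / ((n_A+n_B)^2 * (n_A+n_B-1)) = 8232/2548 = 3.2308.
        SD[R] = 1.7974.
Step 4: Continuity-corrected z = (R + 0.5 - E[R]) / SD[R] = (5 + 0.5 - 8.0000) / 1.7974 = -1.3909.
Step 5: Two-sided p-value via normal approximation = 2*(1 - Phi(|z|)) = 0.164264.
Step 6: alpha = 0.1. fail to reject H0.

R = 5, z = -1.3909, p = 0.164264, fail to reject H0.


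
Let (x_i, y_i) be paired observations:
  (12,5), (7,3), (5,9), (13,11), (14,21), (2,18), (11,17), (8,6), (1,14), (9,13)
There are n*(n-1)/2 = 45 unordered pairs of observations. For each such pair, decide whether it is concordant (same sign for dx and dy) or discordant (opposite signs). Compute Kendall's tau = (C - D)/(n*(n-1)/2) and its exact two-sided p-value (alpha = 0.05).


Step 1: Enumerate the 45 unordered pairs (i,j) with i<j and classify each by sign(x_j-x_i) * sign(y_j-y_i).
  (1,2):dx=-5,dy=-2->C; (1,3):dx=-7,dy=+4->D; (1,4):dx=+1,dy=+6->C; (1,5):dx=+2,dy=+16->C
  (1,6):dx=-10,dy=+13->D; (1,7):dx=-1,dy=+12->D; (1,8):dx=-4,dy=+1->D; (1,9):dx=-11,dy=+9->D
  (1,10):dx=-3,dy=+8->D; (2,3):dx=-2,dy=+6->D; (2,4):dx=+6,dy=+8->C; (2,5):dx=+7,dy=+18->C
  (2,6):dx=-5,dy=+15->D; (2,7):dx=+4,dy=+14->C; (2,8):dx=+1,dy=+3->C; (2,9):dx=-6,dy=+11->D
  (2,10):dx=+2,dy=+10->C; (3,4):dx=+8,dy=+2->C; (3,5):dx=+9,dy=+12->C; (3,6):dx=-3,dy=+9->D
  (3,7):dx=+6,dy=+8->C; (3,8):dx=+3,dy=-3->D; (3,9):dx=-4,dy=+5->D; (3,10):dx=+4,dy=+4->C
  (4,5):dx=+1,dy=+10->C; (4,6):dx=-11,dy=+7->D; (4,7):dx=-2,dy=+6->D; (4,8):dx=-5,dy=-5->C
  (4,9):dx=-12,dy=+3->D; (4,10):dx=-4,dy=+2->D; (5,6):dx=-12,dy=-3->C; (5,7):dx=-3,dy=-4->C
  (5,8):dx=-6,dy=-15->C; (5,9):dx=-13,dy=-7->C; (5,10):dx=-5,dy=-8->C; (6,7):dx=+9,dy=-1->D
  (6,8):dx=+6,dy=-12->D; (6,9):dx=-1,dy=-4->C; (6,10):dx=+7,dy=-5->D; (7,8):dx=-3,dy=-11->C
  (7,9):dx=-10,dy=-3->C; (7,10):dx=-2,dy=-4->C; (8,9):dx=-7,dy=+8->D; (8,10):dx=+1,dy=+7->C
  (9,10):dx=+8,dy=-1->D
Step 2: C = 24, D = 21, total pairs = 45.
Step 3: tau = (C - D)/(n(n-1)/2) = (24 - 21)/45 = 0.066667.
Step 4: Exact two-sided p-value (enumerate n! = 3628800 permutations of y under H0): p = 0.861801.
Step 5: alpha = 0.05. fail to reject H0.

tau_b = 0.0667 (C=24, D=21), p = 0.861801, fail to reject H0.


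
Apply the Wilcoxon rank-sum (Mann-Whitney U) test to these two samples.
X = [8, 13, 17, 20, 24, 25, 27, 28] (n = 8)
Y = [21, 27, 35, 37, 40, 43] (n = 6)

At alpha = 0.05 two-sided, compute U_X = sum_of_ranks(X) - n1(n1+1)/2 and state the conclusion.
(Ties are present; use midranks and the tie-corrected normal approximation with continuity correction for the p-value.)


Step 1: Combine and sort all 14 observations; assign midranks.
sorted (value, group): (8,X), (13,X), (17,X), (20,X), (21,Y), (24,X), (25,X), (27,X), (27,Y), (28,X), (35,Y), (37,Y), (40,Y), (43,Y)
ranks: 8->1, 13->2, 17->3, 20->4, 21->5, 24->6, 25->7, 27->8.5, 27->8.5, 28->10, 35->11, 37->12, 40->13, 43->14
Step 2: Rank sum for X: R1 = 1 + 2 + 3 + 4 + 6 + 7 + 8.5 + 10 = 41.5.
Step 3: U_X = R1 - n1(n1+1)/2 = 41.5 - 8*9/2 = 41.5 - 36 = 5.5.
       U_Y = n1*n2 - U_X = 48 - 5.5 = 42.5.
Step 4: Ties are present, so use the tie-corrected normal approximation (with continuity correction) for the p-value.
Step 5: p-value = 0.020000; compare to alpha = 0.05. reject H0.

U_X = 5.5, p = 0.020000, reject H0 at alpha = 0.05.


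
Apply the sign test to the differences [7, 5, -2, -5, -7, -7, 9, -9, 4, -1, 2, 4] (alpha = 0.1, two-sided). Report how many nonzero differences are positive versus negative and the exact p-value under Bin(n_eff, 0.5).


Step 1: Discard zero differences. Original n = 12; n_eff = number of nonzero differences = 12.
Nonzero differences (with sign): +7, +5, -2, -5, -7, -7, +9, -9, +4, -1, +2, +4
Step 2: Count signs: positive = 6, negative = 6.
Step 3: Under H0: P(positive) = 0.5, so the number of positives S ~ Bin(12, 0.5).
Step 4: Two-sided exact p-value = sum of Bin(12,0.5) probabilities at or below the observed probability = 1.000000.
Step 5: alpha = 0.1. fail to reject H0.

n_eff = 12, pos = 6, neg = 6, p = 1.000000, fail to reject H0.


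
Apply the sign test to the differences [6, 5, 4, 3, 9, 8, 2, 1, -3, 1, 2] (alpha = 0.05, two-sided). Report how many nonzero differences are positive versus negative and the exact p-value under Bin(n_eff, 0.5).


Step 1: Discard zero differences. Original n = 11; n_eff = number of nonzero differences = 11.
Nonzero differences (with sign): +6, +5, +4, +3, +9, +8, +2, +1, -3, +1, +2
Step 2: Count signs: positive = 10, negative = 1.
Step 3: Under H0: P(positive) = 0.5, so the number of positives S ~ Bin(11, 0.5).
Step 4: Two-sided exact p-value = sum of Bin(11,0.5) probabilities at or below the observed probability = 0.011719.
Step 5: alpha = 0.05. reject H0.

n_eff = 11, pos = 10, neg = 1, p = 0.011719, reject H0.


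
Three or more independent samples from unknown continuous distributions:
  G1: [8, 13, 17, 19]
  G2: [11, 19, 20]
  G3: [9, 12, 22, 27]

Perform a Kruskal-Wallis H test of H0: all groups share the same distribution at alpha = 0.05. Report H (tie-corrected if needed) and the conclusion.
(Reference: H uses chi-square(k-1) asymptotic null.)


Step 1: Combine all N = 11 observations and assign midranks.
sorted (value, group, rank): (8,G1,1), (9,G3,2), (11,G2,3), (12,G3,4), (13,G1,5), (17,G1,6), (19,G1,7.5), (19,G2,7.5), (20,G2,9), (22,G3,10), (27,G3,11)
Step 2: Sum ranks within each group.
R_1 = 19.5 (n_1 = 4)
R_2 = 19.5 (n_2 = 3)
R_3 = 27 (n_3 = 4)
Step 3: H = 12/(N(N+1)) * sum(R_i^2/n_i) - 3(N+1)
     = 12/(11*12) * (19.5^2/4 + 19.5^2/3 + 27^2/4) - 3*12
     = 0.090909 * 404.062 - 36
     = 0.732955.
Step 4: Ties present; correction factor C = 1 - 6/(11^3 - 11) = 0.995455. Corrected H = 0.732955 / 0.995455 = 0.736301.
Step 5: Under H0, H ~ chi^2(2); p-value = 0.692013.
Step 6: alpha = 0.05. fail to reject H0.

H = 0.7363, df = 2, p = 0.692013, fail to reject H0.


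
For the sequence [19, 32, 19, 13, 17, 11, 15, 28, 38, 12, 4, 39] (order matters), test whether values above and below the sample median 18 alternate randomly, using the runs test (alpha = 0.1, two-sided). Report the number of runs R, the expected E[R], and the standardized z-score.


Step 1: Compute median = 18; label A = above, B = below.
Labels in order: AAABBBBAABBA  (n_A = 6, n_B = 6)
Step 2: Count runs R = 5.
Step 3: Under H0 (random ordering), E[R] = 2*n_A*n_B/(n_A+n_B) + 1 = 2*6*6/12 + 1 = 7.0000.
        Var[R] = 2*n_A*n_B*(2*n_A*n_B - n_A - n_B) / ((n_A+n_B)^2 * (n_A+n_B-1)) = 4320/1584 = 2.7273.
        SD[R] = 1.6514.
Step 4: Continuity-corrected z = (R + 0.5 - E[R]) / SD[R] = (5 + 0.5 - 7.0000) / 1.6514 = -0.9083.
Step 5: Two-sided p-value via normal approximation = 2*(1 - Phi(|z|)) = 0.363722.
Step 6: alpha = 0.1. fail to reject H0.

R = 5, z = -0.9083, p = 0.363722, fail to reject H0.


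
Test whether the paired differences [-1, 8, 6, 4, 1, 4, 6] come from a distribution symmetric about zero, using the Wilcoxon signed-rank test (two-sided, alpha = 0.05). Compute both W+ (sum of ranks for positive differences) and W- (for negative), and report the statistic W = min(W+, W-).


Step 1: Drop any zero differences (none here) and take |d_i|.
|d| = [1, 8, 6, 4, 1, 4, 6]
Step 2: Midrank |d_i| (ties get averaged ranks).
ranks: |1|->1.5, |8|->7, |6|->5.5, |4|->3.5, |1|->1.5, |4|->3.5, |6|->5.5
Step 3: Attach original signs; sum ranks with positive sign and with negative sign.
W+ = 7 + 5.5 + 3.5 + 1.5 + 3.5 + 5.5 = 26.5
W- = 1.5 = 1.5
(Check: W+ + W- = 28 should equal n(n+1)/2 = 28.)
Step 4: Test statistic W = min(W+, W-) = 1.5.
Step 5: Ties in |d|, so use the tie-corrected normal approximation.
        E[W] = n(n+1)/4 = 7*8/4 = 14.
        Tie groups: |d|=1 (t=2), |d|=4 (t=2), |d|=6 (t=2); sum(t^3 - t) = 18.
        Var[W] = n(n+1)(2n+1)/24 - sum(t^3-t)/48 = 840/24 - 18/48 = 34.625.
        z = (W - E[W]) / sqrt(Var[W]) = (1.5 - 14) / 5.8843 = -2.1243.
        Two-sided p = 2*Phi(z) = 0.033645.
Step 6: alpha = 0.05. reject H0.

W+ = 26.5, W- = 1.5, W = min = 1.5, p = 0.033645, reject H0.


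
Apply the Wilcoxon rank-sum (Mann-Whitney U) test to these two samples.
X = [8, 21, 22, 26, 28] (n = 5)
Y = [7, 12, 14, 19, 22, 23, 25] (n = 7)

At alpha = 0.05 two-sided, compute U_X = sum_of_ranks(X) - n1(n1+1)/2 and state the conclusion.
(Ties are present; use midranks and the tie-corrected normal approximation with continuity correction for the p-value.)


Step 1: Combine and sort all 12 observations; assign midranks.
sorted (value, group): (7,Y), (8,X), (12,Y), (14,Y), (19,Y), (21,X), (22,X), (22,Y), (23,Y), (25,Y), (26,X), (28,X)
ranks: 7->1, 8->2, 12->3, 14->4, 19->5, 21->6, 22->7.5, 22->7.5, 23->9, 25->10, 26->11, 28->12
Step 2: Rank sum for X: R1 = 2 + 6 + 7.5 + 11 + 12 = 38.5.
Step 3: U_X = R1 - n1(n1+1)/2 = 38.5 - 5*6/2 = 38.5 - 15 = 23.5.
       U_Y = n1*n2 - U_X = 35 - 23.5 = 11.5.
Step 4: Ties are present, so use the tie-corrected normal approximation (with continuity correction) for the p-value.
Step 5: p-value = 0.370914; compare to alpha = 0.05. fail to reject H0.

U_X = 23.5, p = 0.370914, fail to reject H0 at alpha = 0.05.


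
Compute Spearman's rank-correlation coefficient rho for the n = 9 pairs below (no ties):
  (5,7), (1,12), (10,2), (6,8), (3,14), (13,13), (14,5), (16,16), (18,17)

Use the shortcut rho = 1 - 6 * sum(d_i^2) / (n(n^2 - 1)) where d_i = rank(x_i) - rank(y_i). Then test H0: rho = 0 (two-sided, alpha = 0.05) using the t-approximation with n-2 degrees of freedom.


Step 1: Rank x and y separately (midranks; no ties here).
rank(x): 5->3, 1->1, 10->5, 6->4, 3->2, 13->6, 14->7, 16->8, 18->9
rank(y): 7->3, 12->5, 2->1, 8->4, 14->7, 13->6, 5->2, 16->8, 17->9
Step 2: d_i = R_x(i) - R_y(i); compute d_i^2.
  (3-3)^2=0, (1-5)^2=16, (5-1)^2=16, (4-4)^2=0, (2-7)^2=25, (6-6)^2=0, (7-2)^2=25, (8-8)^2=0, (9-9)^2=0
sum(d^2) = 82.
Step 3: rho = 1 - 6*82 / (9*(9^2 - 1)) = 1 - 492/720 = 0.316667.
Step 4: Under H0, t = rho * sqrt((n-2)/(1-rho^2)) = 0.8833 ~ t(7).
Step 5: Two-sided p-value from the t-distribution with 7 df = 0.406397.
Step 6: alpha = 0.05. fail to reject H0.

rho = 0.3167, p = 0.406397, fail to reject H0 at alpha = 0.05.


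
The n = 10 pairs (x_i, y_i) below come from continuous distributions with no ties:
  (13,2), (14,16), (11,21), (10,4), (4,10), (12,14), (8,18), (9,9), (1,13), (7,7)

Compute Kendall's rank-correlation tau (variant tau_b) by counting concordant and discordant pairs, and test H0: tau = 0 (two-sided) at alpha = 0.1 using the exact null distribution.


Step 1: Enumerate the 45 unordered pairs (i,j) with i<j and classify each by sign(x_j-x_i) * sign(y_j-y_i).
  (1,2):dx=+1,dy=+14->C; (1,3):dx=-2,dy=+19->D; (1,4):dx=-3,dy=+2->D; (1,5):dx=-9,dy=+8->D
  (1,6):dx=-1,dy=+12->D; (1,7):dx=-5,dy=+16->D; (1,8):dx=-4,dy=+7->D; (1,9):dx=-12,dy=+11->D
  (1,10):dx=-6,dy=+5->D; (2,3):dx=-3,dy=+5->D; (2,4):dx=-4,dy=-12->C; (2,5):dx=-10,dy=-6->C
  (2,6):dx=-2,dy=-2->C; (2,7):dx=-6,dy=+2->D; (2,8):dx=-5,dy=-7->C; (2,9):dx=-13,dy=-3->C
  (2,10):dx=-7,dy=-9->C; (3,4):dx=-1,dy=-17->C; (3,5):dx=-7,dy=-11->C; (3,6):dx=+1,dy=-7->D
  (3,7):dx=-3,dy=-3->C; (3,8):dx=-2,dy=-12->C; (3,9):dx=-10,dy=-8->C; (3,10):dx=-4,dy=-14->C
  (4,5):dx=-6,dy=+6->D; (4,6):dx=+2,dy=+10->C; (4,7):dx=-2,dy=+14->D; (4,8):dx=-1,dy=+5->D
  (4,9):dx=-9,dy=+9->D; (4,10):dx=-3,dy=+3->D; (5,6):dx=+8,dy=+4->C; (5,7):dx=+4,dy=+8->C
  (5,8):dx=+5,dy=-1->D; (5,9):dx=-3,dy=+3->D; (5,10):dx=+3,dy=-3->D; (6,7):dx=-4,dy=+4->D
  (6,8):dx=-3,dy=-5->C; (6,9):dx=-11,dy=-1->C; (6,10):dx=-5,dy=-7->C; (7,8):dx=+1,dy=-9->D
  (7,9):dx=-7,dy=-5->C; (7,10):dx=-1,dy=-11->C; (8,9):dx=-8,dy=+4->D; (8,10):dx=-2,dy=-2->C
  (9,10):dx=+6,dy=-6->D
Step 2: C = 22, D = 23, total pairs = 45.
Step 3: tau = (C - D)/(n(n-1)/2) = (22 - 23)/45 = -0.022222.
Step 4: Exact two-sided p-value (enumerate n! = 3628800 permutations of y under H0): p = 1.000000.
Step 5: alpha = 0.1. fail to reject H0.

tau_b = -0.0222 (C=22, D=23), p = 1.000000, fail to reject H0.


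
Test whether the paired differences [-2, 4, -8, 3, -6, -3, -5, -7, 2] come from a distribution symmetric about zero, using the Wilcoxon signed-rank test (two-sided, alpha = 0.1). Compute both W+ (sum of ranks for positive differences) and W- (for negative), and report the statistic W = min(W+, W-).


Step 1: Drop any zero differences (none here) and take |d_i|.
|d| = [2, 4, 8, 3, 6, 3, 5, 7, 2]
Step 2: Midrank |d_i| (ties get averaged ranks).
ranks: |2|->1.5, |4|->5, |8|->9, |3|->3.5, |6|->7, |3|->3.5, |5|->6, |7|->8, |2|->1.5
Step 3: Attach original signs; sum ranks with positive sign and with negative sign.
W+ = 5 + 3.5 + 1.5 = 10
W- = 1.5 + 9 + 7 + 3.5 + 6 + 8 = 35
(Check: W+ + W- = 45 should equal n(n+1)/2 = 45.)
Step 4: Test statistic W = min(W+, W-) = 10.
Step 5: Ties in |d|, so use the tie-corrected normal approximation.
        E[W] = n(n+1)/4 = 9*10/4 = 22.5.
        Tie groups: |d|=2 (t=2), |d|=3 (t=2); sum(t^3 - t) = 12.
        Var[W] = n(n+1)(2n+1)/24 - sum(t^3-t)/48 = 1710/24 - 12/48 = 71.
        z = (W - E[W]) / sqrt(Var[W]) = (10 - 22.5) / 8.4261 = -1.4835.
        Two-sided p = 2*Phi(z) = 0.137948.
Step 6: alpha = 0.1. fail to reject H0.

W+ = 10, W- = 35, W = min = 10, p = 0.137948, fail to reject H0.


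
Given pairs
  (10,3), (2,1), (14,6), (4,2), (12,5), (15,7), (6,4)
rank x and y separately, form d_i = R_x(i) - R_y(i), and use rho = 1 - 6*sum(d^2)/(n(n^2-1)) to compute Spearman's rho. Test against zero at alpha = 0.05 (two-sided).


Step 1: Rank x and y separately (midranks; no ties here).
rank(x): 10->4, 2->1, 14->6, 4->2, 12->5, 15->7, 6->3
rank(y): 3->3, 1->1, 6->6, 2->2, 5->5, 7->7, 4->4
Step 2: d_i = R_x(i) - R_y(i); compute d_i^2.
  (4-3)^2=1, (1-1)^2=0, (6-6)^2=0, (2-2)^2=0, (5-5)^2=0, (7-7)^2=0, (3-4)^2=1
sum(d^2) = 2.
Step 3: rho = 1 - 6*2 / (7*(7^2 - 1)) = 1 - 12/336 = 0.964286.
Step 4: Under H0, t = rho * sqrt((n-2)/(1-rho^2)) = 8.1408 ~ t(5).
Step 5: Two-sided p-value from the t-distribution with 5 df = 0.000454.
Step 6: alpha = 0.05. reject H0.

rho = 0.9643, p = 0.000454, reject H0 at alpha = 0.05.


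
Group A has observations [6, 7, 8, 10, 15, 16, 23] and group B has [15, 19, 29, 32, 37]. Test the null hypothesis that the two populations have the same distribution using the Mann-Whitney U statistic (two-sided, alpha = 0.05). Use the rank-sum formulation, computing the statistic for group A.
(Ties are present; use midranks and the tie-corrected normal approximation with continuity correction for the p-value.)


Step 1: Combine and sort all 12 observations; assign midranks.
sorted (value, group): (6,X), (7,X), (8,X), (10,X), (15,X), (15,Y), (16,X), (19,Y), (23,X), (29,Y), (32,Y), (37,Y)
ranks: 6->1, 7->2, 8->3, 10->4, 15->5.5, 15->5.5, 16->7, 19->8, 23->9, 29->10, 32->11, 37->12
Step 2: Rank sum for X: R1 = 1 + 2 + 3 + 4 + 5.5 + 7 + 9 = 31.5.
Step 3: U_X = R1 - n1(n1+1)/2 = 31.5 - 7*8/2 = 31.5 - 28 = 3.5.
       U_Y = n1*n2 - U_X = 35 - 3.5 = 31.5.
Step 4: Ties are present, so use the tie-corrected normal approximation (with continuity correction) for the p-value.
Step 5: p-value = 0.028075; compare to alpha = 0.05. reject H0.

U_X = 3.5, p = 0.028075, reject H0 at alpha = 0.05.


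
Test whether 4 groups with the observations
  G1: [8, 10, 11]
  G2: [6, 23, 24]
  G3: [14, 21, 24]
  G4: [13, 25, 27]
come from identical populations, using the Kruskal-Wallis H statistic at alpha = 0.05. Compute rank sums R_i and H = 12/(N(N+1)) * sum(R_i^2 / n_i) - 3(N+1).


Step 1: Combine all N = 12 observations and assign midranks.
sorted (value, group, rank): (6,G2,1), (8,G1,2), (10,G1,3), (11,G1,4), (13,G4,5), (14,G3,6), (21,G3,7), (23,G2,8), (24,G2,9.5), (24,G3,9.5), (25,G4,11), (27,G4,12)
Step 2: Sum ranks within each group.
R_1 = 9 (n_1 = 3)
R_2 = 18.5 (n_2 = 3)
R_3 = 22.5 (n_3 = 3)
R_4 = 28 (n_4 = 3)
Step 3: H = 12/(N(N+1)) * sum(R_i^2/n_i) - 3(N+1)
     = 12/(12*13) * (9^2/3 + 18.5^2/3 + 22.5^2/3 + 28^2/3) - 3*13
     = 0.076923 * 571.167 - 39
     = 4.935897.
Step 4: Ties present; correction factor C = 1 - 6/(12^3 - 12) = 0.996503. Corrected H = 4.935897 / 0.996503 = 4.953216.
Step 5: Under H0, H ~ chi^2(3); p-value = 0.175255.
Step 6: alpha = 0.05. fail to reject H0.

H = 4.9532, df = 3, p = 0.175255, fail to reject H0.


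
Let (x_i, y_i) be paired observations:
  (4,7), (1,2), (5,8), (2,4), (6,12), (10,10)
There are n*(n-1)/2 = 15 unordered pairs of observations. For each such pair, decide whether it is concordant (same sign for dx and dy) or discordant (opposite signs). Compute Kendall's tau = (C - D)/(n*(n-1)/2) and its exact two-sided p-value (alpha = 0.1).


Step 1: Enumerate the 15 unordered pairs (i,j) with i<j and classify each by sign(x_j-x_i) * sign(y_j-y_i).
  (1,2):dx=-3,dy=-5->C; (1,3):dx=+1,dy=+1->C; (1,4):dx=-2,dy=-3->C; (1,5):dx=+2,dy=+5->C
  (1,6):dx=+6,dy=+3->C; (2,3):dx=+4,dy=+6->C; (2,4):dx=+1,dy=+2->C; (2,5):dx=+5,dy=+10->C
  (2,6):dx=+9,dy=+8->C; (3,4):dx=-3,dy=-4->C; (3,5):dx=+1,dy=+4->C; (3,6):dx=+5,dy=+2->C
  (4,5):dx=+4,dy=+8->C; (4,6):dx=+8,dy=+6->C; (5,6):dx=+4,dy=-2->D
Step 2: C = 14, D = 1, total pairs = 15.
Step 3: tau = (C - D)/(n(n-1)/2) = (14 - 1)/15 = 0.866667.
Step 4: Exact two-sided p-value (enumerate n! = 720 permutations of y under H0): p = 0.016667.
Step 5: alpha = 0.1. reject H0.

tau_b = 0.8667 (C=14, D=1), p = 0.016667, reject H0.


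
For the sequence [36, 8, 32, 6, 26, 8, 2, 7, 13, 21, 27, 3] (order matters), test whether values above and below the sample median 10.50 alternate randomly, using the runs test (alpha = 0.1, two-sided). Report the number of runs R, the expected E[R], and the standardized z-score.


Step 1: Compute median = 10.50; label A = above, B = below.
Labels in order: ABABABBBAAAB  (n_A = 6, n_B = 6)
Step 2: Count runs R = 8.
Step 3: Under H0 (random ordering), E[R] = 2*n_A*n_B/(n_A+n_B) + 1 = 2*6*6/12 + 1 = 7.0000.
        Var[R] = 2*n_A*n_B*(2*n_A*n_B - n_A - n_B) / ((n_A+n_B)^2 * (n_A+n_B-1)) = 4320/1584 = 2.7273.
        SD[R] = 1.6514.
Step 4: Continuity-corrected z = (R - 0.5 - E[R]) / SD[R] = (8 - 0.5 - 7.0000) / 1.6514 = 0.3028.
Step 5: Two-sided p-value via normal approximation = 2*(1 - Phi(|z|)) = 0.762069.
Step 6: alpha = 0.1. fail to reject H0.

R = 8, z = 0.3028, p = 0.762069, fail to reject H0.


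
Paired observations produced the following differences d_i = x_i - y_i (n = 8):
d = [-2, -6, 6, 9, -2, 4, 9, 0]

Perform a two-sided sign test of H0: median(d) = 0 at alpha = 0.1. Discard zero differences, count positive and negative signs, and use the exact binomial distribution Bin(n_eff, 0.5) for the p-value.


Step 1: Discard zero differences. Original n = 8; n_eff = number of nonzero differences = 7.
Nonzero differences (with sign): -2, -6, +6, +9, -2, +4, +9
Step 2: Count signs: positive = 4, negative = 3.
Step 3: Under H0: P(positive) = 0.5, so the number of positives S ~ Bin(7, 0.5).
Step 4: Two-sided exact p-value = sum of Bin(7,0.5) probabilities at or below the observed probability = 1.000000.
Step 5: alpha = 0.1. fail to reject H0.

n_eff = 7, pos = 4, neg = 3, p = 1.000000, fail to reject H0.


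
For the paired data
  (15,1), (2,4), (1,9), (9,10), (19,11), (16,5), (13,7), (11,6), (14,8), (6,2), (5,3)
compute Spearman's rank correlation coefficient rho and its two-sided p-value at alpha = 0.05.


Step 1: Rank x and y separately (midranks; no ties here).
rank(x): 15->9, 2->2, 1->1, 9->5, 19->11, 16->10, 13->7, 11->6, 14->8, 6->4, 5->3
rank(y): 1->1, 4->4, 9->9, 10->10, 11->11, 5->5, 7->7, 6->6, 8->8, 2->2, 3->3
Step 2: d_i = R_x(i) - R_y(i); compute d_i^2.
  (9-1)^2=64, (2-4)^2=4, (1-9)^2=64, (5-10)^2=25, (11-11)^2=0, (10-5)^2=25, (7-7)^2=0, (6-6)^2=0, (8-8)^2=0, (4-2)^2=4, (3-3)^2=0
sum(d^2) = 186.
Step 3: rho = 1 - 6*186 / (11*(11^2 - 1)) = 1 - 1116/1320 = 0.154545.
Step 4: Under H0, t = rho * sqrt((n-2)/(1-rho^2)) = 0.4693 ~ t(9).
Step 5: Two-sided p-value from the t-distribution with 9 df = 0.650034.
Step 6: alpha = 0.05. fail to reject H0.

rho = 0.1545, p = 0.650034, fail to reject H0 at alpha = 0.05.


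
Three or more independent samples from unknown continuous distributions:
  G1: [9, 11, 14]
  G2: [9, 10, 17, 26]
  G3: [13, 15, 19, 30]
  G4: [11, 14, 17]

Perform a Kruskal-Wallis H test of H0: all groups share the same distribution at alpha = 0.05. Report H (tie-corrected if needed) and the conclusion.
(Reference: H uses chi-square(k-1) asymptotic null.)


Step 1: Combine all N = 14 observations and assign midranks.
sorted (value, group, rank): (9,G1,1.5), (9,G2,1.5), (10,G2,3), (11,G1,4.5), (11,G4,4.5), (13,G3,6), (14,G1,7.5), (14,G4,7.5), (15,G3,9), (17,G2,10.5), (17,G4,10.5), (19,G3,12), (26,G2,13), (30,G3,14)
Step 2: Sum ranks within each group.
R_1 = 13.5 (n_1 = 3)
R_2 = 28 (n_2 = 4)
R_3 = 41 (n_3 = 4)
R_4 = 22.5 (n_4 = 3)
Step 3: H = 12/(N(N+1)) * sum(R_i^2/n_i) - 3(N+1)
     = 12/(14*15) * (13.5^2/3 + 28^2/4 + 41^2/4 + 22.5^2/3) - 3*15
     = 0.057143 * 845.75 - 45
     = 3.328571.
Step 4: Ties present; correction factor C = 1 - 24/(14^3 - 14) = 0.991209. Corrected H = 3.328571 / 0.991209 = 3.358093.
Step 5: Under H0, H ~ chi^2(3); p-value = 0.339639.
Step 6: alpha = 0.05. fail to reject H0.

H = 3.3581, df = 3, p = 0.339639, fail to reject H0.


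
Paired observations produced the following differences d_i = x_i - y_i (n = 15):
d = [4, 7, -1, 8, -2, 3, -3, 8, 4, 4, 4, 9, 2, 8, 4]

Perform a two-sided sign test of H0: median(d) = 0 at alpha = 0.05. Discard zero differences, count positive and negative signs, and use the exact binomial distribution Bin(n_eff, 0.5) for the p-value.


Step 1: Discard zero differences. Original n = 15; n_eff = number of nonzero differences = 15.
Nonzero differences (with sign): +4, +7, -1, +8, -2, +3, -3, +8, +4, +4, +4, +9, +2, +8, +4
Step 2: Count signs: positive = 12, negative = 3.
Step 3: Under H0: P(positive) = 0.5, so the number of positives S ~ Bin(15, 0.5).
Step 4: Two-sided exact p-value = sum of Bin(15,0.5) probabilities at or below the observed probability = 0.035156.
Step 5: alpha = 0.05. reject H0.

n_eff = 15, pos = 12, neg = 3, p = 0.035156, reject H0.
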